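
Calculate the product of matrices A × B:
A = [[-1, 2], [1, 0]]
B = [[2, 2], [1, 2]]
[[0, 2], [2, 2]]

Matrix multiplication:
C[0][0] = -1×2 + 2×1 = 0
C[0][1] = -1×2 + 2×2 = 2
C[1][0] = 1×2 + 0×1 = 2
C[1][1] = 1×2 + 0×2 = 2
Result: [[0, 2], [2, 2]]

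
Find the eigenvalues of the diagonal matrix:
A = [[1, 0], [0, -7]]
λ₁ = 1, λ₂ = -7

The characteristic polynomial of A is det(A - λI) = (1 - λ)(-7 - λ) = 0.
The roots are λ = 1 and λ = -7, so the eigenvalues are the diagonal entries.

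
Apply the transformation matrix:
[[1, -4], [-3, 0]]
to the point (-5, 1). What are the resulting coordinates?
(-9, 15)

Matrix multiplication:
[[1, -4], [-3, 0]] × [-5, 1]ᵀ
= [1×-5 + -4×1, -3×-5 + 0×1]ᵀ
= [-9.0000, 15.0000]ᵀ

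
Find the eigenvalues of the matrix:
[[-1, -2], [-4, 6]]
λ = -2 and λ = 7

Characteristic equation: det(A - λI) = 0
λ² - (trace)λ + (det) = 0
λ² - (5)λ + (-14) = 0
λ² - 5λ - 14 = 0
Solving: λ = -2, 7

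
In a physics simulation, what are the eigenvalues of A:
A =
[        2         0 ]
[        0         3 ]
λ = 2, 3

Solve det(A - λI) = 0. For a 2×2 matrix the characteristic equation is λ² - (trace)λ + det = 0.
trace(A) = a + d = 2 + 3 = 5.
det(A) = a*d - b*c = (2)*(3) - (0)*(0) = 6 - 0 = 6.
Characteristic equation: λ² - (5)λ + (6) = 0.
Discriminant = (5)² - 4*(6) = 25 - 24 = 1.
λ = (5 ± √1) / 2 = (5 ± 1) / 2 = 2, 3.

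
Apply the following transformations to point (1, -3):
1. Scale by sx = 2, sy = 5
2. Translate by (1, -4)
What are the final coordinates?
(3, -19)

Step 1: Scale (1, -3) by (sx, sy) = (2, 5) → (2, -15)
Step 2: Translate by (1, -4) → (3, -19)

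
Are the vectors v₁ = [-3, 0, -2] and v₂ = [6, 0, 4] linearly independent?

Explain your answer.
No, linearly dependent (v₂ = -2·v₁)

Check whether there is a scalar k with v₂ = k·v₁.
Comparing components, k = -2 satisfies -2·[-3, 0, -2] = [6, 0, 4].
Since v₂ is a scalar multiple of v₁, the two vectors are linearly dependent.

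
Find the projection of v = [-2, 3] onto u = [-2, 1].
[-14/5, 7/5]

The projection of v onto u is proj_u(v) = ((v·u) / (u·u)) · u.
v·u = (-2)*(-2) + (3)*(1) = 7.
u·u = (-2)*(-2) + (1)*(1) = 5.
coefficient = 7 / 5 = 7/5.
proj_u(v) = 7/5 · [-2, 1] = [-14/5, 7/5].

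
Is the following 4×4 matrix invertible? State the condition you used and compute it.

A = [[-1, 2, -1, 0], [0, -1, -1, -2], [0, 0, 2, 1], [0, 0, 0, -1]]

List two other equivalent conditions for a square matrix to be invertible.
Yes, invertible; det(A) = -2 ≠ 0. Equivalent conditions: rank(A) = 4; Ax = 0 has only the trivial solution; 0 is not an eigenvalue; the columns of A are linearly independent.

To check invertibility, compute det(A).
The given matrix is triangular, so det(A) equals the product of its diagonal entries = -2 ≠ 0.
Since det(A) ≠ 0, A is invertible.
Equivalent conditions for a square matrix A to be invertible:
- rank(A) = 4 (full rank).
- The homogeneous system Ax = 0 has only the trivial solution x = 0.
- 0 is not an eigenvalue of A.
- The columns (equivalently rows) of A are linearly independent.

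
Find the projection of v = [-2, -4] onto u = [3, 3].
[-3, -3]

The projection of v onto u is proj_u(v) = ((v·u) / (u·u)) · u.
v·u = (-2)*(3) + (-4)*(3) = -18.
u·u = (3)*(3) + (3)*(3) = 18.
coefficient = -18 / 18 = -1.
proj_u(v) = -1 · [3, 3] = [-3, -3].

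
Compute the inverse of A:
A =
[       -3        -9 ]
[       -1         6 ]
det(A) = -27
A⁻¹ =
[     -2/9      -1/3 ]
[    -1/27       1/9 ]

For a 2×2 matrix A = [[a, b], [c, d]] with det(A) ≠ 0, A⁻¹ = (1/det(A)) * [[d, -b], [-c, a]].
det(A) = (-3)*(6) - (-9)*(-1) = -18 - 9 = -27.
A⁻¹ = (1/-27) * [[6, 9], [1, -3]].
Dividing each entry by -27 and reducing:
A⁻¹ =
[     -2/9      -1/3 ]
[    -1/27       1/9 ]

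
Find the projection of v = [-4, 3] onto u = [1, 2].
[2/5, 4/5]

The projection of v onto u is proj_u(v) = ((v·u) / (u·u)) · u.
v·u = (-4)*(1) + (3)*(2) = 2.
u·u = (1)*(1) + (2)*(2) = 5.
coefficient = 2 / 5 = 2/5.
proj_u(v) = 2/5 · [1, 2] = [2/5, 4/5].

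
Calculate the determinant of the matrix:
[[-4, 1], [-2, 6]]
-22

For a 2×2 matrix [[a, b], [c, d]], det = ad - bc
det = (-4)(6) - (1)(-2) = -24 - -2 = -22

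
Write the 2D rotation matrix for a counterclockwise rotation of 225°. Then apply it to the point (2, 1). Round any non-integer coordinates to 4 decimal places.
R = [[-√2/2, √2/2], [-√2/2, -√2/2]]; R·(2, 1) = (-0.7071, -2.1213)

Rotation matrix formula: R(θ) = [[cos θ, -sin θ], [sin θ, cos θ]]
For θ = 225°:
cos(225°) = -√2/2
sin(225°) = -√2/2
R = [[-√2/2, √2/2], [-√2/2, -√2/2]]
Apply to (2, 1): [-√2/2·2 + (√2/2)·1, -√2/2·2 + -√2/2·1] = (-0.7071, -2.1213)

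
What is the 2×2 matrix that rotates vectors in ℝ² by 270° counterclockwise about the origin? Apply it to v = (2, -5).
R = [[0, 1], [-1, 0]]; R·v = (-5, -2)

A counterclockwise rotation by angle θ in ℝ² has matrix R(θ) = [[cos θ, -sin θ], [sin θ, cos θ]].
For θ = 270°: cos θ = 0, sin θ = -1.
R(270°) = [[0, 1], [-1, 0]].
R·v = [0·2 + (1)·-5, -1·2 + 0·-5] = (-5, -2).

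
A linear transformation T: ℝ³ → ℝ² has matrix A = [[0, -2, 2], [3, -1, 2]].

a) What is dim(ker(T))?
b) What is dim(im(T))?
dim(ker) = 1, dim(im) = 2

The two rows are not scalar multiples of one another (no single k satisfies row 2 = k × row 1), so they are linearly independent.
Thus rank(A) = 2.
dim(im(T)) = rank(A) = 2.
By the rank-nullity theorem applied to T: ℝ³ → ℝ², rank(A) + nullity(A) = 3 (the domain dimension), so dim(ker(T)) = 3 - 2 = 1.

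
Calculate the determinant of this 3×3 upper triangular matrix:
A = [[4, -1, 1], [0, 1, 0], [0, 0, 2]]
8

The determinant of a triangular matrix is the product of its diagonal entries (the off-diagonal entries above the diagonal do not affect it).
det(A) = (4) * (1) * (2) = 8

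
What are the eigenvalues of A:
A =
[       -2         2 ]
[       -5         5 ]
λ = 0, 3

Solve det(A - λI) = 0. For a 2×2 matrix the characteristic equation is λ² - (trace)λ + det = 0.
trace(A) = a + d = -2 + 5 = 3.
det(A) = a*d - b*c = (-2)*(5) - (2)*(-5) = -10 + 10 = 0.
Characteristic equation: λ² - (3)λ + (0) = 0.
Discriminant = (3)² - 4*(0) = 9 - 0 = 9.
λ = (3 ± √9) / 2 = (3 ± 3) / 2 = 0, 3.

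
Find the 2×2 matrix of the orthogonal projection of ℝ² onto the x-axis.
[[1, 0], [0, 0]]

The orthogonal projection onto the line spanned by a nonzero vector u = (a, b) has matrix P = (u uᵀ) / (uᵀ u) = (1/(a² + b²)) · [[a², ab], [ab, b²]].
Here u = (1, 0), so a² + b² = 1 + 0 = 1.
P = (1/1) · [[1, 0], [0, 0]] = [[1, 0], [0, 0]].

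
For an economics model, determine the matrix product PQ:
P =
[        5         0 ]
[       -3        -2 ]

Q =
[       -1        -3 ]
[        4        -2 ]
PQ =
[       -5       -15 ]
[       -5        13 ]

Matrix multiplication: (PQ)[i][j] = sum over k of P[i][k] * Q[k][j].
  (PQ)[0][0] = (5)*(-1) + (0)*(4) = -5
  (PQ)[0][1] = (5)*(-3) + (0)*(-2) = -15
  (PQ)[1][0] = (-3)*(-1) + (-2)*(4) = -5
  (PQ)[1][1] = (-3)*(-3) + (-2)*(-2) = 13
PQ =
[       -5       -15 ]
[       -5        13 ]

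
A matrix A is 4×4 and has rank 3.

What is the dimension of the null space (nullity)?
1

The rank-nullity theorem for an m×n matrix states:
rank(A) + nullity(A) = n (the number of columns).
Here n = 4 and rank(A) = 3, so nullity(A) = 4 - 3 = 1.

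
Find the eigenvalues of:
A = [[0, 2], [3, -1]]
λ = -3, 2

Solve det(A - λI) = 0. For a 2×2 matrix this is λ² - (trace)λ + det = 0.
trace(A) = 0 - 1 = -1.
det(A) = (0)*(-1) - (2)*(3) = 0 - 6 = -6.
Characteristic equation: λ² - (-1)λ + (-6) = 0.
Discriminant: (-1)² - 4*(-6) = 1 + 24 = 25.
Roots: λ = (-1 ± √25) / 2 = -3, 2.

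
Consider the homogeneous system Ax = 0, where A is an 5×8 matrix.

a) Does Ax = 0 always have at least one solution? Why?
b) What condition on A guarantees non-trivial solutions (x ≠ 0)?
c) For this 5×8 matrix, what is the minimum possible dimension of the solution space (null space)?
a) Yes, x = 0 is always a solution. b) When A has linearly dependent columns (rank < n). c) Minimum nullity = 3.

a) x = 0 satisfies A·0 = 0, so the zero vector is always a solution.
b) Non-trivial solutions exist iff the columns of A are linearly dependent, equivalently rank(A) < n (the number of columns).
c) By rank-nullity, rank(A) + nullity(A) = n = 8. Since A has only 5 rows, rank(A) ≤ 5, so nullity(A) ≥ 8 - 5 = 3.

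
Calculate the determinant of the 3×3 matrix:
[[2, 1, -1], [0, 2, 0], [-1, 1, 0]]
-2

Expansion along first row:
det = 2·det([[2,0],[1,0]]) - 1·det([[0,0],[-1,0]]) + -1·det([[0,2],[-1,1]])
    = 2·(2·0 - 0·1) - 1·(0·0 - 0·-1) + -1·(0·1 - 2·-1)
    = 2·0 - 1·0 + -1·2
    = 0 + 0 + -2 = -2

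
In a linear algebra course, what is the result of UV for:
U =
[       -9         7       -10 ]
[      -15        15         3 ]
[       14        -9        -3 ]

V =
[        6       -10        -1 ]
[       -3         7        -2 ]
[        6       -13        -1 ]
UV =
[     -135       269         5 ]
[     -117       216       -18 ]
[       93      -164         7 ]

Matrix multiplication: (UV)[i][j] = sum over k of U[i][k] * V[k][j].
  (UV)[0][0] = (-9)*(6) + (7)*(-3) + (-10)*(6) = -135
  (UV)[0][1] = (-9)*(-10) + (7)*(7) + (-10)*(-13) = 269
  (UV)[0][2] = (-9)*(-1) + (7)*(-2) + (-10)*(-1) = 5
  (UV)[1][0] = (-15)*(6) + (15)*(-3) + (3)*(6) = -117
  (UV)[1][1] = (-15)*(-10) + (15)*(7) + (3)*(-13) = 216
  (UV)[1][2] = (-15)*(-1) + (15)*(-2) + (3)*(-1) = -18
  (UV)[2][0] = (14)*(6) + (-9)*(-3) + (-3)*(6) = 93
  (UV)[2][1] = (14)*(-10) + (-9)*(7) + (-3)*(-13) = -164
  (UV)[2][2] = (14)*(-1) + (-9)*(-2) + (-3)*(-1) = 7
UV =
[     -135       269         5 ]
[     -117       216       -18 ]
[       93      -164         7 ]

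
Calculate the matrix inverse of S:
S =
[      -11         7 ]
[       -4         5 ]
det(S) = -27
S⁻¹ =
[    -5/27      7/27 ]
[    -4/27     11/27 ]

For a 2×2 matrix S = [[a, b], [c, d]] with det(S) ≠ 0, S⁻¹ = (1/det(S)) * [[d, -b], [-c, a]].
det(S) = (-11)*(5) - (7)*(-4) = -55 + 28 = -27.
S⁻¹ = (1/-27) * [[5, -7], [4, -11]].
Dividing each entry by -27 and reducing:
S⁻¹ =
[    -5/27      7/27 ]
[    -4/27     11/27 ]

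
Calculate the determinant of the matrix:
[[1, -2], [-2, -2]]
-6

For a 2×2 matrix [[a, b], [c, d]], det = ad - bc
det = (1)(-2) - (-2)(-2) = -2 - 4 = -6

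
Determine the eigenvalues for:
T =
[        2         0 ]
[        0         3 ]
λ = 2, 3

Solve det(T - λI) = 0. For a 2×2 matrix the characteristic equation is λ² - (trace)λ + det = 0.
trace(T) = a + d = 2 + 3 = 5.
det(T) = a*d - b*c = (2)*(3) - (0)*(0) = 6 - 0 = 6.
Characteristic equation: λ² - (5)λ + (6) = 0.
Discriminant = (5)² - 4*(6) = 25 - 24 = 1.
λ = (5 ± √1) / 2 = (5 ± 1) / 2 = 2, 3.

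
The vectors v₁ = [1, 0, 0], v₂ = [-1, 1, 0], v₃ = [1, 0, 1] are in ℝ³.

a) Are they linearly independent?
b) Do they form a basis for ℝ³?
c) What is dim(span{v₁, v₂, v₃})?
Yes independent, yes basis, dim = 3

Stack v₁, v₂, v₃ as rows of a 3×3 matrix.
[[1, 0, 0]; [-1, 1, 0]; [1, 0, 1]] is already lower triangular with nonzero diagonal entries (1, 1, 1), so its determinant is the product of the diagonal entries, det = (1)·(1)·(1) = 1 ≠ 0, and the rows are linearly independent.
Three linearly independent vectors in ℝ³ form a basis for ℝ³, so dim(span{v₁,v₂,v₃}) = 3.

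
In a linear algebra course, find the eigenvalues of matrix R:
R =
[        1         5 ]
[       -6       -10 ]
λ = -5, -4

Solve det(R - λI) = 0. For a 2×2 matrix the characteristic equation is λ² - (trace)λ + det = 0.
trace(R) = a + d = 1 - 10 = -9.
det(R) = a*d - b*c = (1)*(-10) - (5)*(-6) = -10 + 30 = 20.
Characteristic equation: λ² - (-9)λ + (20) = 0.
Discriminant = (-9)² - 4*(20) = 81 - 80 = 1.
λ = (-9 ± √1) / 2 = (-9 ± 1) / 2 = -5, -4.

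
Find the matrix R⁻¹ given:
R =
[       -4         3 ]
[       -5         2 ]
det(R) = 7
R⁻¹ =
[      2/7      -3/7 ]
[      5/7      -4/7 ]

For a 2×2 matrix R = [[a, b], [c, d]] with det(R) ≠ 0, R⁻¹ = (1/det(R)) * [[d, -b], [-c, a]].
det(R) = (-4)*(2) - (3)*(-5) = -8 + 15 = 7.
R⁻¹ = (1/7) * [[2, -3], [5, -4]].
Dividing each entry by 7 and reducing:
R⁻¹ =
[      2/7      -3/7 ]
[      5/7      -4/7 ]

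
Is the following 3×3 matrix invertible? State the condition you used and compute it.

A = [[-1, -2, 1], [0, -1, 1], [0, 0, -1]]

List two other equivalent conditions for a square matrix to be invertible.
Yes, invertible; det(A) = -1 ≠ 0. Equivalent conditions: rank(A) = 3; Ax = 0 has only the trivial solution; 0 is not an eigenvalue; the columns of A are linearly independent.

To check invertibility, compute det(A).
The given matrix is triangular, so det(A) equals the product of its diagonal entries = -1 ≠ 0.
Since det(A) ≠ 0, A is invertible.
Equivalent conditions for a square matrix A to be invertible:
- rank(A) = 3 (full rank).
- The homogeneous system Ax = 0 has only the trivial solution x = 0.
- 0 is not an eigenvalue of A.
- The columns (equivalently rows) of A are linearly independent.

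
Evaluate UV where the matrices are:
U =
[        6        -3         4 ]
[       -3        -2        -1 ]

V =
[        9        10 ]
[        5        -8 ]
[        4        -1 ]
UV =
[       55        80 ]
[      -41       -13 ]

Matrix multiplication: (UV)[i][j] = sum over k of U[i][k] * V[k][j].
  (UV)[0][0] = (6)*(9) + (-3)*(5) + (4)*(4) = 55
  (UV)[0][1] = (6)*(10) + (-3)*(-8) + (4)*(-1) = 80
  (UV)[1][0] = (-3)*(9) + (-2)*(5) + (-1)*(4) = -41
  (UV)[1][1] = (-3)*(10) + (-2)*(-8) + (-1)*(-1) = -13
UV =
[       55        80 ]
[      -41       -13 ]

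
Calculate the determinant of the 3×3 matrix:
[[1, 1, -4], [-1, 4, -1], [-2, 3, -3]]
-30

Expansion along first row:
det = 1·det([[4,-1],[3,-3]]) - 1·det([[-1,-1],[-2,-3]]) + -4·det([[-1,4],[-2,3]])
    = 1·(4·-3 - -1·3) - 1·(-1·-3 - -1·-2) + -4·(-1·3 - 4·-2)
    = 1·-9 - 1·1 + -4·5
    = -9 + -1 + -20 = -30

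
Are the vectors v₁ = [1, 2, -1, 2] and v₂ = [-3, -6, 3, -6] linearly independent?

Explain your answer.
No, linearly dependent (v₂ = -3·v₁)

Check whether there is a scalar k with v₂ = k·v₁.
Comparing components, k = -3 satisfies -3·[1, 2, -1, 2] = [-3, -6, 3, -6].
Since v₂ is a scalar multiple of v₁, the two vectors are linearly dependent.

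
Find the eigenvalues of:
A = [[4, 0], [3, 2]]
λ = 2, 4

Solve det(A - λI) = 0. For a 2×2 matrix this is λ² - (trace)λ + det = 0.
trace(A) = 4 + 2 = 6.
det(A) = (4)*(2) - (0)*(3) = 8 - 0 = 8.
Characteristic equation: λ² - (6)λ + (8) = 0.
Discriminant: (6)² - 4*(8) = 36 - 32 = 4.
Roots: λ = (6 ± √4) / 2 = 2, 4.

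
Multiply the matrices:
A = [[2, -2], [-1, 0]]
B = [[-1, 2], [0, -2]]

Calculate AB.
[[-2, 8], [1, -2]]

Each entry (i,j) of AB = sum over k of A[i][k]*B[k][j].
(AB)[0][0] = (2)*(-1) + (-2)*(0) = -2
(AB)[0][1] = (2)*(2) + (-2)*(-2) = 8
(AB)[1][0] = (-1)*(-1) + (0)*(0) = 1
(AB)[1][1] = (-1)*(2) + (0)*(-2) = -2
AB = [[-2, 8], [1, -2]]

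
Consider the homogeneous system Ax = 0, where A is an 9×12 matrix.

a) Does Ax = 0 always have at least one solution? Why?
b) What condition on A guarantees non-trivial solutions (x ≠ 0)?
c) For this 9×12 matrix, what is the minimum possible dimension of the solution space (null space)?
a) Yes, x = 0 is always a solution. b) When A has linearly dependent columns (rank < n). c) Minimum nullity = 3.

a) x = 0 satisfies A·0 = 0, so the zero vector is always a solution.
b) Non-trivial solutions exist iff the columns of A are linearly dependent, equivalently rank(A) < n (the number of columns).
c) By rank-nullity, rank(A) + nullity(A) = n = 12. Since A has only 9 rows, rank(A) ≤ 9, so nullity(A) ≥ 12 - 9 = 3.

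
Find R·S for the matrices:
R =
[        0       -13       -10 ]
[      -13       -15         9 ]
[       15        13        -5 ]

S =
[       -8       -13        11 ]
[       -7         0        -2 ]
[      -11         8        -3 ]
RS =
[      201       -80        56 ]
[      110       241      -140 ]
[     -156      -235       154 ]

Matrix multiplication: (RS)[i][j] = sum over k of R[i][k] * S[k][j].
  (RS)[0][0] = (0)*(-8) + (-13)*(-7) + (-10)*(-11) = 201
  (RS)[0][1] = (0)*(-13) + (-13)*(0) + (-10)*(8) = -80
  (RS)[0][2] = (0)*(11) + (-13)*(-2) + (-10)*(-3) = 56
  (RS)[1][0] = (-13)*(-8) + (-15)*(-7) + (9)*(-11) = 110
  (RS)[1][1] = (-13)*(-13) + (-15)*(0) + (9)*(8) = 241
  (RS)[1][2] = (-13)*(11) + (-15)*(-2) + (9)*(-3) = -140
  (RS)[2][0] = (15)*(-8) + (13)*(-7) + (-5)*(-11) = -156
  (RS)[2][1] = (15)*(-13) + (13)*(0) + (-5)*(8) = -235
  (RS)[2][2] = (15)*(11) + (13)*(-2) + (-5)*(-3) = 154
RS =
[      201       -80        56 ]
[      110       241      -140 ]
[     -156      -235       154 ]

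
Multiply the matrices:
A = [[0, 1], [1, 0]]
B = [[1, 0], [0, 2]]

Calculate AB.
[[0, 2], [1, 0]]

Each entry (i,j) of AB = sum over k of A[i][k]*B[k][j].
(AB)[0][0] = (0)*(1) + (1)*(0) = 0
(AB)[0][1] = (0)*(0) + (1)*(2) = 2
(AB)[1][0] = (1)*(1) + (0)*(0) = 1
(AB)[1][1] = (1)*(0) + (0)*(2) = 0
AB = [[0, 2], [1, 0]]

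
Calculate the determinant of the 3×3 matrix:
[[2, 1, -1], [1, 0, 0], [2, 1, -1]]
0

Expansion along first row:
det = 2·det([[0,0],[1,-1]]) - 1·det([[1,0],[2,-1]]) + -1·det([[1,0],[2,1]])
    = 2·(0·-1 - 0·1) - 1·(1·-1 - 0·2) + -1·(1·1 - 0·2)
    = 2·0 - 1·-1 + -1·1
    = 0 + 1 + -1 = 0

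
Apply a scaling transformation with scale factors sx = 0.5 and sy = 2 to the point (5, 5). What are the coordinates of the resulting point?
(2.5, 10)

Scaling matrix:
[[0.50, 0], [0, 2]]
Result: (5 × 0.5, 5 × 2) = (2.5, 10)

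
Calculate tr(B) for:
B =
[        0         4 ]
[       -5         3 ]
tr(B) = 0 + 3 = 3

The trace of a square matrix is the sum of its diagonal entries.
Diagonal entries of B: B[0][0] = 0, B[1][1] = 3.
tr(B) = 0 + 3 = 3.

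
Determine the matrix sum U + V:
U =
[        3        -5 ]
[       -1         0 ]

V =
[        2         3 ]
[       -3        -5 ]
U + V =
[        5        -2 ]
[       -4        -5 ]

Matrix addition is elementwise: (U+V)[i][j] = U[i][j] + V[i][j].
  (U+V)[0][0] = (3) + (2) = 5
  (U+V)[0][1] = (-5) + (3) = -2
  (U+V)[1][0] = (-1) + (-3) = -4
  (U+V)[1][1] = (0) + (-5) = -5
U + V =
[        5        -2 ]
[       -4        -5 ]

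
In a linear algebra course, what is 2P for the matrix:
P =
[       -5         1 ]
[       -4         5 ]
2P =
[      -10         2 ]
[       -8        10 ]

Scalar multiplication is elementwise: (2P)[i][j] = 2 * P[i][j].
  (2P)[0][0] = 2 * (-5) = -10
  (2P)[0][1] = 2 * (1) = 2
  (2P)[1][0] = 2 * (-4) = -8
  (2P)[1][1] = 2 * (5) = 10
2P =
[      -10         2 ]
[       -8        10 ]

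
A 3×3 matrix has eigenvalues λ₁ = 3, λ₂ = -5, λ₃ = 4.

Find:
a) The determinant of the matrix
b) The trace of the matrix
det = -60, trace = 2

Two standard eigenvalue identities:
- det(A) equals the product of the eigenvalues (counted with multiplicity).
- trace(A) equals the sum of the eigenvalues.
det(A) = (3)*(-5)*(4) = -60.
trace(A) = 3 - 5 + 4 = 2.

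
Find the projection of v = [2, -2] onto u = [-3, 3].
[2, -2]

The projection of v onto u is proj_u(v) = ((v·u) / (u·u)) · u.
v·u = (2)*(-3) + (-2)*(3) = -12.
u·u = (-3)*(-3) + (3)*(3) = 18.
coefficient = -12 / 18 = -2/3.
proj_u(v) = -2/3 · [-3, 3] = [2, -2].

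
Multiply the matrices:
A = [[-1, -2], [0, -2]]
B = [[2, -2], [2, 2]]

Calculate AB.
[[-6, -2], [-4, -4]]

Each entry (i,j) of AB = sum over k of A[i][k]*B[k][j].
(AB)[0][0] = (-1)*(2) + (-2)*(2) = -6
(AB)[0][1] = (-1)*(-2) + (-2)*(2) = -2
(AB)[1][0] = (0)*(2) + (-2)*(2) = -4
(AB)[1][1] = (0)*(-2) + (-2)*(2) = -4
AB = [[-6, -2], [-4, -4]]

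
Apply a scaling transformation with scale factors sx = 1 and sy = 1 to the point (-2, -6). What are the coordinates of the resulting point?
(-2, -6)

Scaling matrix:
[[1, 0], [0, 1]]
Result: (-2 × 1, -6 × 1) = (-2, -6)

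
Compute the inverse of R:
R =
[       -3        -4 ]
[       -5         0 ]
det(R) = -20
R⁻¹ =
[        0      -1/5 ]
[     -1/4      3/20 ]

For a 2×2 matrix R = [[a, b], [c, d]] with det(R) ≠ 0, R⁻¹ = (1/det(R)) * [[d, -b], [-c, a]].
det(R) = (-3)*(0) - (-4)*(-5) = 0 - 20 = -20.
R⁻¹ = (1/-20) * [[0, 4], [5, -3]].
Dividing each entry by -20 and reducing:
R⁻¹ =
[        0      -1/5 ]
[     -1/4      3/20 ]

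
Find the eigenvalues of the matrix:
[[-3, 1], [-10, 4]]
λ = -1 and λ = 2

Characteristic equation: det(A - λI) = 0
λ² - (trace)λ + (det) = 0
λ² - (1)λ + (-2) = 0
λ² - 1λ - 2 = 0
Solving: λ = -1, 2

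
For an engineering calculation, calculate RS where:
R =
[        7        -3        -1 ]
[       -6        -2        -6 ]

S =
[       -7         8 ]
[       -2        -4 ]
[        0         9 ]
RS =
[      -43        59 ]
[       46       -94 ]

Matrix multiplication: (RS)[i][j] = sum over k of R[i][k] * S[k][j].
  (RS)[0][0] = (7)*(-7) + (-3)*(-2) + (-1)*(0) = -43
  (RS)[0][1] = (7)*(8) + (-3)*(-4) + (-1)*(9) = 59
  (RS)[1][0] = (-6)*(-7) + (-2)*(-2) + (-6)*(0) = 46
  (RS)[1][1] = (-6)*(8) + (-2)*(-4) + (-6)*(9) = -94
RS =
[      -43        59 ]
[       46       -94 ]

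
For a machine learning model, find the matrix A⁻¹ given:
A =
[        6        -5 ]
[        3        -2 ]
det(A) = 3
A⁻¹ =
[     -2/3       5/3 ]
[       -1         2 ]

For a 2×2 matrix A = [[a, b], [c, d]] with det(A) ≠ 0, A⁻¹ = (1/det(A)) * [[d, -b], [-c, a]].
det(A) = (6)*(-2) - (-5)*(3) = -12 + 15 = 3.
A⁻¹ = (1/3) * [[-2, 5], [-3, 6]].
Dividing each entry by 3 and reducing:
A⁻¹ =
[     -2/3       5/3 ]
[       -1         2 ]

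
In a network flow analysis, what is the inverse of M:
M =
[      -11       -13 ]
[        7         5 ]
det(M) = 36
M⁻¹ =
[     5/36     13/36 ]
[    -7/36    -11/36 ]

For a 2×2 matrix M = [[a, b], [c, d]] with det(M) ≠ 0, M⁻¹ = (1/det(M)) * [[d, -b], [-c, a]].
det(M) = (-11)*(5) - (-13)*(7) = -55 + 91 = 36.
M⁻¹ = (1/36) * [[5, 13], [-7, -11]].
Dividing each entry by 36 and reducing:
M⁻¹ =
[     5/36     13/36 ]
[    -7/36    -11/36 ]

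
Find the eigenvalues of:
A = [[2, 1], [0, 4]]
λ = 2, 4

Solve det(A - λI) = 0. For a 2×2 matrix this is λ² - (trace)λ + det = 0.
trace(A) = 2 + 4 = 6.
det(A) = (2)*(4) - (1)*(0) = 8 - 0 = 8.
Characteristic equation: λ² - (6)λ + (8) = 0.
Discriminant: (6)² - 4*(8) = 36 - 32 = 4.
Roots: λ = (6 ± √4) / 2 = 2, 4.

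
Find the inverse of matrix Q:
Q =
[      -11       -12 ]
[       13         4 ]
det(Q) = 112
Q⁻¹ =
[     1/28      3/28 ]
[  -13/112   -11/112 ]

For a 2×2 matrix Q = [[a, b], [c, d]] with det(Q) ≠ 0, Q⁻¹ = (1/det(Q)) * [[d, -b], [-c, a]].
det(Q) = (-11)*(4) - (-12)*(13) = -44 + 156 = 112.
Q⁻¹ = (1/112) * [[4, 12], [-13, -11]].
Dividing each entry by 112 and reducing:
Q⁻¹ =
[     1/28      3/28 ]
[  -13/112   -11/112 ]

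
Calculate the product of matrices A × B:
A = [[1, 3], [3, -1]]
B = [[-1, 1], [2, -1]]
[[5, -2], [-5, 4]]

Matrix multiplication:
C[0][0] = 1×-1 + 3×2 = 5
C[0][1] = 1×1 + 3×-1 = -2
C[1][0] = 3×-1 + -1×2 = -5
C[1][1] = 3×1 + -1×-1 = 4
Result: [[5, -2], [-5, 4]]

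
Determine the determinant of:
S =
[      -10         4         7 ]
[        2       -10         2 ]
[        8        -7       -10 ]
det(S) = -534

Expand along row 0 (cofactor expansion): det(S) = a*(e*i - f*h) - b*(d*i - f*g) + c*(d*h - e*g), where the 3×3 is [[a, b, c], [d, e, f], [g, h, i]].
Minor M_00 = (-10)*(-10) - (2)*(-7) = 100 + 14 = 114.
Minor M_01 = (2)*(-10) - (2)*(8) = -20 - 16 = -36.
Minor M_02 = (2)*(-7) - (-10)*(8) = -14 + 80 = 66.
det(S) = (-10)*(114) - (4)*(-36) + (7)*(66) = -1140 + 144 + 462 = -534.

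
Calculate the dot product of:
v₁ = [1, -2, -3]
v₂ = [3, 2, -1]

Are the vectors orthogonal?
2, No

The dot product is the sum of products of corresponding components.
v₁·v₂ = (1)*(3) + (-2)*(2) + (-3)*(-1) = 3 - 4 + 3 = 2.
Two vectors are orthogonal iff their dot product is 0; here the dot product is 2, so the vectors are not orthogonal.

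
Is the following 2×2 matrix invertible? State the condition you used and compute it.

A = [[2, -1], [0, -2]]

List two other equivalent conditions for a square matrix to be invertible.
Yes, invertible; det(A) = -4 ≠ 0. Equivalent conditions: rank(A) = 2; Ax = 0 has only the trivial solution; 0 is not an eigenvalue; the columns of A are linearly independent.

To check invertibility, compute det(A).
The given matrix is triangular, so det(A) equals the product of its diagonal entries = -4 ≠ 0.
Since det(A) ≠ 0, A is invertible.
Equivalent conditions for a square matrix A to be invertible:
- rank(A) = 2 (full rank).
- The homogeneous system Ax = 0 has only the trivial solution x = 0.
- 0 is not an eigenvalue of A.
- The columns (equivalently rows) of A are linearly independent.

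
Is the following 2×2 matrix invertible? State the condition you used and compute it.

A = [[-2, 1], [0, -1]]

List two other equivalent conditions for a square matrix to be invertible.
Yes, invertible; det(A) = 2 ≠ 0. Equivalent conditions: rank(A) = 2; Ax = 0 has only the trivial solution; 0 is not an eigenvalue; the columns of A are linearly independent.

To check invertibility, compute det(A).
The given matrix is triangular, so det(A) equals the product of its diagonal entries = 2 ≠ 0.
Since det(A) ≠ 0, A is invertible.
Equivalent conditions for a square matrix A to be invertible:
- rank(A) = 2 (full rank).
- The homogeneous system Ax = 0 has only the trivial solution x = 0.
- 0 is not an eigenvalue of A.
- The columns (equivalently rows) of A are linearly independent.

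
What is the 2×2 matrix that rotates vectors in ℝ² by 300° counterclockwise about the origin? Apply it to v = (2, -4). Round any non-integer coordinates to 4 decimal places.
R = [[1/2, √3/2], [-√3/2, 1/2]]; R·v = (-2.4641, -3.7321)

A counterclockwise rotation by angle θ in ℝ² has matrix R(θ) = [[cos θ, -sin θ], [sin θ, cos θ]].
For θ = 300°: cos θ = 1/2, sin θ = -√3/2.
R(300°) = [[1/2, √3/2], [-√3/2, 1/2]].
R·v = [1/2·2 + (√3/2)·-4, -√3/2·2 + 1/2·-4] = (-2.4641, -3.7321).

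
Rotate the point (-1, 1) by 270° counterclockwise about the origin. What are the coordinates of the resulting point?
(1, 1)

Rotation matrix R(θ) = [[cos θ, -sin θ], [sin θ, cos θ]]; for θ = 270°:
R = [[0, 1], [-1, 0]]
Result: R × [-1, 1]ᵀ = [0·-1 + (1)·1, -1·-1 + (0)·1]ᵀ = (1, 1)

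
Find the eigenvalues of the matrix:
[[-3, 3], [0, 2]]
λ = -3 and λ = 2

Characteristic equation: det(A - λI) = 0
λ² - (trace)λ + (det) = 0
λ² - (-1)λ + (-6) = 0
λ² + 1λ - 6 = 0
Solving: λ = -3, 2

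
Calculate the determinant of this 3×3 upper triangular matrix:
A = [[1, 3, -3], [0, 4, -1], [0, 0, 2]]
8

The determinant of a triangular matrix is the product of its diagonal entries (the off-diagonal entries above the diagonal do not affect it).
det(A) = (1) * (4) * (2) = 8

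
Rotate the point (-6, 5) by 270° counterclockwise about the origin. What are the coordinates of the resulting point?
(5, 6)

Rotation matrix R(θ) = [[cos θ, -sin θ], [sin θ, cos θ]]; for θ = 270°:
R = [[0, 1], [-1, 0]]
Result: R × [-6, 5]ᵀ = [0·-6 + (1)·5, -1·-6 + (0)·5]ᵀ = (5, 6)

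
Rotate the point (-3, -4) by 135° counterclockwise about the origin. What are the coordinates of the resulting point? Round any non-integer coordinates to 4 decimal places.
(4.9497, 0.7071)

Rotation matrix R(θ) = [[cos θ, -sin θ], [sin θ, cos θ]]; for θ = 135°:
R = [[-√2/2, -√2/2], [√2/2, -√2/2]]
Result: R × [-3, -4]ᵀ = [-√2/2·-3 + (-√2/2)·-4, √2/2·-3 + (-√2/2)·-4]ᵀ = (4.9497, 0.7071)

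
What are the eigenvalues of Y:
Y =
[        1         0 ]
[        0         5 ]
λ = 1, 5

Solve det(Y - λI) = 0. For a 2×2 matrix the characteristic equation is λ² - (trace)λ + det = 0.
trace(Y) = a + d = 1 + 5 = 6.
det(Y) = a*d - b*c = (1)*(5) - (0)*(0) = 5 - 0 = 5.
Characteristic equation: λ² - (6)λ + (5) = 0.
Discriminant = (6)² - 4*(5) = 36 - 20 = 16.
λ = (6 ± √16) / 2 = (6 ± 4) / 2 = 1, 5.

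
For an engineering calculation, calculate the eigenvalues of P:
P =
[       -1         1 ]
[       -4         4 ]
λ = 0, 3

Solve det(P - λI) = 0. For a 2×2 matrix the characteristic equation is λ² - (trace)λ + det = 0.
trace(P) = a + d = -1 + 4 = 3.
det(P) = a*d - b*c = (-1)*(4) - (1)*(-4) = -4 + 4 = 0.
Characteristic equation: λ² - (3)λ + (0) = 0.
Discriminant = (3)² - 4*(0) = 9 - 0 = 9.
λ = (3 ± √9) / 2 = (3 ± 3) / 2 = 0, 3.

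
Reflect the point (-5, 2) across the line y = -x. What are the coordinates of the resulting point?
(-2, 5)

Reflection across line y = -x: (-5, 2) → (-2, 5)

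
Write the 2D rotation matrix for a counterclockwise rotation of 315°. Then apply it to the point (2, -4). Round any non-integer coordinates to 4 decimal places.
R = [[√2/2, √2/2], [-√2/2, √2/2]]; R·(2, -4) = (-1.4142, -4.2426)

Rotation matrix formula: R(θ) = [[cos θ, -sin θ], [sin θ, cos θ]]
For θ = 315°:
cos(315°) = √2/2
sin(315°) = -√2/2
R = [[√2/2, √2/2], [-√2/2, √2/2]]
Apply to (2, -4): [√2/2·2 + (√2/2)·-4, -√2/2·2 + √2/2·-4] = (-1.4142, -4.2426)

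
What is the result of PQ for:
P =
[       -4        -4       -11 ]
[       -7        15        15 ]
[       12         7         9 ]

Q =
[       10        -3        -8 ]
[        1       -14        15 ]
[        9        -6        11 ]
PQ =
[     -143       134      -149 ]
[       80      -279       446 ]
[      208      -188       108 ]

Matrix multiplication: (PQ)[i][j] = sum over k of P[i][k] * Q[k][j].
  (PQ)[0][0] = (-4)*(10) + (-4)*(1) + (-11)*(9) = -143
  (PQ)[0][1] = (-4)*(-3) + (-4)*(-14) + (-11)*(-6) = 134
  (PQ)[0][2] = (-4)*(-8) + (-4)*(15) + (-11)*(11) = -149
  (PQ)[1][0] = (-7)*(10) + (15)*(1) + (15)*(9) = 80
  (PQ)[1][1] = (-7)*(-3) + (15)*(-14) + (15)*(-6) = -279
  (PQ)[1][2] = (-7)*(-8) + (15)*(15) + (15)*(11) = 446
  (PQ)[2][0] = (12)*(10) + (7)*(1) + (9)*(9) = 208
  (PQ)[2][1] = (12)*(-3) + (7)*(-14) + (9)*(-6) = -188
  (PQ)[2][2] = (12)*(-8) + (7)*(15) + (9)*(11) = 108
PQ =
[     -143       134      -149 ]
[       80      -279       446 ]
[      208      -188       108 ]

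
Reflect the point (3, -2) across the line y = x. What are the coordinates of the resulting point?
(-2, 3)

Reflection across line y = x: (3, -2) → (-2, 3)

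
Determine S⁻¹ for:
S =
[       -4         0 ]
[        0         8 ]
det(S) = -32
S⁻¹ =
[     -1/4         0 ]
[        0       1/8 ]

For a 2×2 matrix S = [[a, b], [c, d]] with det(S) ≠ 0, S⁻¹ = (1/det(S)) * [[d, -b], [-c, a]].
det(S) = (-4)*(8) - (0)*(0) = -32 - 0 = -32.
S⁻¹ = (1/-32) * [[8, 0], [0, -4]].
Dividing each entry by -32 and reducing:
S⁻¹ =
[     -1/4         0 ]
[        0       1/8 ]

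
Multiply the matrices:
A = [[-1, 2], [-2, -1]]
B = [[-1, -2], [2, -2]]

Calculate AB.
[[5, -2], [0, 6]]

Each entry (i,j) of AB = sum over k of A[i][k]*B[k][j].
(AB)[0][0] = (-1)*(-1) + (2)*(2) = 5
(AB)[0][1] = (-1)*(-2) + (2)*(-2) = -2
(AB)[1][0] = (-2)*(-1) + (-1)*(2) = 0
(AB)[1][1] = (-2)*(-2) + (-1)*(-2) = 6
AB = [[5, -2], [0, 6]]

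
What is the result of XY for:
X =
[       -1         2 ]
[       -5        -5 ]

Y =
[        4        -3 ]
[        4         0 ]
XY =
[        4         3 ]
[      -40        15 ]

Matrix multiplication: (XY)[i][j] = sum over k of X[i][k] * Y[k][j].
  (XY)[0][0] = (-1)*(4) + (2)*(4) = 4
  (XY)[0][1] = (-1)*(-3) + (2)*(0) = 3
  (XY)[1][0] = (-5)*(4) + (-5)*(4) = -40
  (XY)[1][1] = (-5)*(-3) + (-5)*(0) = 15
XY =
[        4         3 ]
[      -40        15 ]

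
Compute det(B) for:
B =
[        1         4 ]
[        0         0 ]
det(B) = 0

For a 2×2 matrix [[a, b], [c, d]], det = a*d - b*c.
det(B) = (1)*(0) - (4)*(0) = 0 - 0 = 0.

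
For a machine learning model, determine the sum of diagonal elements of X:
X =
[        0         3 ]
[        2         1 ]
tr(X) = 0 + 1 = 1

The trace of a square matrix is the sum of its diagonal entries.
Diagonal entries of X: X[0][0] = 0, X[1][1] = 1.
tr(X) = 0 + 1 = 1.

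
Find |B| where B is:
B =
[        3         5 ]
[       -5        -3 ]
det(B) = 16

For a 2×2 matrix [[a, b], [c, d]], det = a*d - b*c.
det(B) = (3)*(-3) - (5)*(-5) = -9 + 25 = 16.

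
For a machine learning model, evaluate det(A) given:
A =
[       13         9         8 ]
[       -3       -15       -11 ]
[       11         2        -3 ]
det(A) = 973

Expand along row 0 (cofactor expansion): det(A) = a*(e*i - f*h) - b*(d*i - f*g) + c*(d*h - e*g), where the 3×3 is [[a, b, c], [d, e, f], [g, h, i]].
Minor M_00 = (-15)*(-3) - (-11)*(2) = 45 + 22 = 67.
Minor M_01 = (-3)*(-3) - (-11)*(11) = 9 + 121 = 130.
Minor M_02 = (-3)*(2) - (-15)*(11) = -6 + 165 = 159.
det(A) = (13)*(67) - (9)*(130) + (8)*(159) = 871 - 1170 + 1272 = 973.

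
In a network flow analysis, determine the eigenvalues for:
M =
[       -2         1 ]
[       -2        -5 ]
λ = -4, -3

Solve det(M - λI) = 0. For a 2×2 matrix the characteristic equation is λ² - (trace)λ + det = 0.
trace(M) = a + d = -2 - 5 = -7.
det(M) = a*d - b*c = (-2)*(-5) - (1)*(-2) = 10 + 2 = 12.
Characteristic equation: λ² - (-7)λ + (12) = 0.
Discriminant = (-7)² - 4*(12) = 49 - 48 = 1.
λ = (-7 ± √1) / 2 = (-7 ± 1) / 2 = -4, -3.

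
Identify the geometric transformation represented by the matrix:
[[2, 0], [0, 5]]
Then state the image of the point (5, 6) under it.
non-uniform scaling by (2, 5); image of (5, 6) is (10, 30)

This is diagonal with distinct entries, so it scales the x-axis by 2 and the y-axis by 5.
The matrix [[2, 0], [0, 5]] represents: non-uniform scaling by (2, 5).
Applying it to (5, 6): [2·5 + 0·6, 0·5 + 5·6] = (10, 30).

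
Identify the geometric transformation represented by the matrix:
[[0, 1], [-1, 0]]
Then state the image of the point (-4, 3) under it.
rotation by 90° clockwise (i.e., 270° counterclockwise); image of (-4, 3) is (3, 4)

This matches the form [[cos θ, -sin θ], [sin θ, cos θ]] of a rotation matrix; reading off cos θ and sin θ gives the angle.
The matrix [[0, 1], [-1, 0]] represents: rotation by 90° clockwise (i.e., 270° counterclockwise).
Applying it to (-4, 3): [0·-4 + 1·3, -1·-4 + 0·3] = (3, 4).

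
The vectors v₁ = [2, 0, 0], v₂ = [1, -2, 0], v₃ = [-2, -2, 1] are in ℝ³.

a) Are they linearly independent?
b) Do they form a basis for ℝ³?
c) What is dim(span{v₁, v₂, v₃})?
Yes independent, yes basis, dim = 3

Stack v₁, v₂, v₃ as rows of a 3×3 matrix.
[[2, 0, 0]; [1, -2, 0]; [-2, -2, 1]] is already lower triangular with nonzero diagonal entries (2, -2, 1), so its determinant is the product of the diagonal entries, det = (2)·(-2)·(1) = -4 ≠ 0, and the rows are linearly independent.
Three linearly independent vectors in ℝ³ form a basis for ℝ³, so dim(span{v₁,v₂,v₃}) = 3.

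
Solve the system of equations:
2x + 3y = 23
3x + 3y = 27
x = 4, y = 5

Use elimination (row reduction):
Equation 1: 2x + 3y = 23.
Equation 2: 3x + 3y = 27.
Multiply Eq1 by 3 and Eq2 by 2: 6x + 9y = 69;  6x + 6y = 54.
Subtract: (-3)y = -15, so y = 5.
Back-substitute into Eq1: 2x + 3*(5) = 23, so x = 4.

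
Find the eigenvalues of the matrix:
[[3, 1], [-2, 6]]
λ = 4 and λ = 5

Characteristic equation: det(A - λI) = 0
λ² - (trace)λ + (det) = 0
λ² - (9)λ + (20) = 0
λ² - 9λ + 20 = 0
Solving: λ = 4, 5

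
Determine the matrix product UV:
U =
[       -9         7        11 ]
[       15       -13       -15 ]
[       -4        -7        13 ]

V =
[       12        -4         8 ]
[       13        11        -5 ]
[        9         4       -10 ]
UV =
[       82       157      -217 ]
[     -124      -263       335 ]
[      -22        -9      -127 ]

Matrix multiplication: (UV)[i][j] = sum over k of U[i][k] * V[k][j].
  (UV)[0][0] = (-9)*(12) + (7)*(13) + (11)*(9) = 82
  (UV)[0][1] = (-9)*(-4) + (7)*(11) + (11)*(4) = 157
  (UV)[0][2] = (-9)*(8) + (7)*(-5) + (11)*(-10) = -217
  (UV)[1][0] = (15)*(12) + (-13)*(13) + (-15)*(9) = -124
  (UV)[1][1] = (15)*(-4) + (-13)*(11) + (-15)*(4) = -263
  (UV)[1][2] = (15)*(8) + (-13)*(-5) + (-15)*(-10) = 335
  (UV)[2][0] = (-4)*(12) + (-7)*(13) + (13)*(9) = -22
  (UV)[2][1] = (-4)*(-4) + (-7)*(11) + (13)*(4) = -9
  (UV)[2][2] = (-4)*(8) + (-7)*(-5) + (13)*(-10) = -127
UV =
[       82       157      -217 ]
[     -124      -263       335 ]
[      -22        -9      -127 ]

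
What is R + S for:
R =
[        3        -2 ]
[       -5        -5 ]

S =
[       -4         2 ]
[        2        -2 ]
R + S =
[       -1         0 ]
[       -3        -7 ]

Matrix addition is elementwise: (R+S)[i][j] = R[i][j] + S[i][j].
  (R+S)[0][0] = (3) + (-4) = -1
  (R+S)[0][1] = (-2) + (2) = 0
  (R+S)[1][0] = (-5) + (2) = -3
  (R+S)[1][1] = (-5) + (-2) = -7
R + S =
[       -1         0 ]
[       -3        -7 ]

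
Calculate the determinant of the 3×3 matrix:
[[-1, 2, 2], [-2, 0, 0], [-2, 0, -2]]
-8

Expansion along first row:
det = -1·det([[0,0],[0,-2]]) - 2·det([[-2,0],[-2,-2]]) + 2·det([[-2,0],[-2,0]])
    = -1·(0·-2 - 0·0) - 2·(-2·-2 - 0·-2) + 2·(-2·0 - 0·-2)
    = -1·0 - 2·4 + 2·0
    = 0 + -8 + 0 = -8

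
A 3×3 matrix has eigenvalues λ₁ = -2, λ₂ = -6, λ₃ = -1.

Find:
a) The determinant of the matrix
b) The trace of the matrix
det = -12, trace = -9

Two standard eigenvalue identities:
- det(A) equals the product of the eigenvalues (counted with multiplicity).
- trace(A) equals the sum of the eigenvalues.
det(A) = (-2)*(-6)*(-1) = -12.
trace(A) = -2 - 6 - 1 = -9.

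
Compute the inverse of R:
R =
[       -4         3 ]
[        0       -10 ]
det(R) = 40
R⁻¹ =
[     -1/4     -3/40 ]
[        0     -1/10 ]

For a 2×2 matrix R = [[a, b], [c, d]] with det(R) ≠ 0, R⁻¹ = (1/det(R)) * [[d, -b], [-c, a]].
det(R) = (-4)*(-10) - (3)*(0) = 40 - 0 = 40.
R⁻¹ = (1/40) * [[-10, -3], [0, -4]].
Dividing each entry by 40 and reducing:
R⁻¹ =
[     -1/4     -3/40 ]
[        0     -1/10 ]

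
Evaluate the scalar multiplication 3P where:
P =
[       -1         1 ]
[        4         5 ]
3P =
[       -3         3 ]
[       12        15 ]

Scalar multiplication is elementwise: (3P)[i][j] = 3 * P[i][j].
  (3P)[0][0] = 3 * (-1) = -3
  (3P)[0][1] = 3 * (1) = 3
  (3P)[1][0] = 3 * (4) = 12
  (3P)[1][1] = 3 * (5) = 15
3P =
[       -3         3 ]
[       12        15 ]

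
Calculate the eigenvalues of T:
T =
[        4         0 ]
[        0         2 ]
λ = 2, 4

Solve det(T - λI) = 0. For a 2×2 matrix the characteristic equation is λ² - (trace)λ + det = 0.
trace(T) = a + d = 4 + 2 = 6.
det(T) = a*d - b*c = (4)*(2) - (0)*(0) = 8 - 0 = 8.
Characteristic equation: λ² - (6)λ + (8) = 0.
Discriminant = (6)² - 4*(8) = 36 - 32 = 4.
λ = (6 ± √4) / 2 = (6 ± 2) / 2 = 2, 4.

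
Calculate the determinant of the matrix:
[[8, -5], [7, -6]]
-13

For a 2×2 matrix [[a, b], [c, d]], det = ad - bc
det = (8)(-6) - (-5)(7) = -48 - -35 = -13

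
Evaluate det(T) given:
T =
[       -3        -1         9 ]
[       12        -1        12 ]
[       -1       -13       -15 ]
det(T) = -2094

Expand along row 0 (cofactor expansion): det(T) = a*(e*i - f*h) - b*(d*i - f*g) + c*(d*h - e*g), where the 3×3 is [[a, b, c], [d, e, f], [g, h, i]].
Minor M_00 = (-1)*(-15) - (12)*(-13) = 15 + 156 = 171.
Minor M_01 = (12)*(-15) - (12)*(-1) = -180 + 12 = -168.
Minor M_02 = (12)*(-13) - (-1)*(-1) = -156 - 1 = -157.
det(T) = (-3)*(171) - (-1)*(-168) + (9)*(-157) = -513 - 168 - 1413 = -2094.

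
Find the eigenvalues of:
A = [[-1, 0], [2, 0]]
λ = -1, 0

Solve det(A - λI) = 0. For a 2×2 matrix this is λ² - (trace)λ + det = 0.
trace(A) = -1 + 0 = -1.
det(A) = (-1)*(0) - (0)*(2) = 0 - 0 = 0.
Characteristic equation: λ² - (-1)λ + (0) = 0.
Discriminant: (-1)² - 4*(0) = 1 - 0 = 1.
Roots: λ = (-1 ± √1) / 2 = -1, 0.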